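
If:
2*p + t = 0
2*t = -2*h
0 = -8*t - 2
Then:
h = 1/4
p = 1/8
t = -1/4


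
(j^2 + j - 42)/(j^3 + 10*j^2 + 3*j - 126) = (j - 6)/(j^2 + 3*j - 18)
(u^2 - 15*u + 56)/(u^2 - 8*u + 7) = (u - 8)/(u - 1)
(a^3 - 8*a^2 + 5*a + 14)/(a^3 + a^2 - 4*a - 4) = (a - 7)/(a + 2)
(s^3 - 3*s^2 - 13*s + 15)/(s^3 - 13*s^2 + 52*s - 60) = (s^2 + 2*s - 3)/(s^2 - 8*s + 12)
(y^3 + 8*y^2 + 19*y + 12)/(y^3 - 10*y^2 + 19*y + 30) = (y^2 + 7*y + 12)/(y^2 - 11*y + 30)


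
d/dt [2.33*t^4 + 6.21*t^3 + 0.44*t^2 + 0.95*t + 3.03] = 9.32*t^3 + 18.63*t^2 + 0.88*t + 0.95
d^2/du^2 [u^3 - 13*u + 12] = 6*u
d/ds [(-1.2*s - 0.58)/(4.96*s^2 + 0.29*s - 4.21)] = (5.952*s^2 + 5.7536*s + 5.2202)/(24.6016*s^4 + 2.8768*s^3 - 41.6791*s^2 - 2.4418*s + 17.7241)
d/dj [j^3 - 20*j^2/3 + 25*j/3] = 3*j^2 - 40*j/3 + 25/3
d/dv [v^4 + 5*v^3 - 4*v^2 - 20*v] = 4*v^3 + 15*v^2 - 8*v - 20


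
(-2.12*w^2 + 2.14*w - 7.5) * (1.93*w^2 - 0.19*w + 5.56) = -4.0916*w^4 + 4.533*w^3 - 26.6688*w^2 + 13.3234*w - 41.7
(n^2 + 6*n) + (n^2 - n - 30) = 2*n^2 + 5*n - 30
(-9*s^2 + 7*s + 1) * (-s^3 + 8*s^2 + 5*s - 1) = 9*s^5 - 79*s^4 + 10*s^3 + 52*s^2 - 2*s - 1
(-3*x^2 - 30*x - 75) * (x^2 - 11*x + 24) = -3*x^4 + 3*x^3 + 183*x^2 + 105*x - 1800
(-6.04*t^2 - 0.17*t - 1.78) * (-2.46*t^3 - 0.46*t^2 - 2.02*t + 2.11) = 14.8584*t^5 + 3.1966*t^4 + 16.6578*t^3 - 11.5822*t^2 + 3.2369*t - 3.7558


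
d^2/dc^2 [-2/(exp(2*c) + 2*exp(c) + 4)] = 4*(-4*(exp(c) + 1)^2*exp(c) + (2*exp(c) + 1)*(exp(2*c) + 2*exp(c) + 4))*exp(c)/(exp(2*c) + 2*exp(c) + 4)^3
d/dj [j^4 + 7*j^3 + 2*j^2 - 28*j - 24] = 4*j^3 + 21*j^2 + 4*j - 28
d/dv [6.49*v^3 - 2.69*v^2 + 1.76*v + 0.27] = 19.47*v^2 - 5.38*v + 1.76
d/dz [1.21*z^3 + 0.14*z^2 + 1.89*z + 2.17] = 3.63*z^2 + 0.28*z + 1.89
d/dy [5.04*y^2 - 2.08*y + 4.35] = 10.08*y - 2.08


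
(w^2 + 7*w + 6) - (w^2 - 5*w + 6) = 12*w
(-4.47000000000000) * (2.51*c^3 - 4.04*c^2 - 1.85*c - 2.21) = -11.2197*c^3 + 18.0588*c^2 + 8.2695*c + 9.8787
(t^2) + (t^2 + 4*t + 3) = 2*t^2 + 4*t + 3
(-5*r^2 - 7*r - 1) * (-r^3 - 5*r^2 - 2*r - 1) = 5*r^5 + 32*r^4 + 46*r^3 + 24*r^2 + 9*r + 1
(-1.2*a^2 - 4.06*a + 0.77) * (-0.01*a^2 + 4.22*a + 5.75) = 0.012*a^4 - 5.0234*a^3 - 24.0409*a^2 - 20.0956*a + 4.4275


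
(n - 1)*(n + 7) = n^2 + 6*n - 7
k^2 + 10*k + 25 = (k + 5)^2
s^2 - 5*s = s*(s - 5)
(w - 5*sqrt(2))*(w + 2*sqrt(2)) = w^2 - 3*sqrt(2)*w - 20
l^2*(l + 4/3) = l^3 + 4*l^2/3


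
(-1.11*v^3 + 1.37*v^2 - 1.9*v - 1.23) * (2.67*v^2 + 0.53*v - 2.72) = -2.9637*v^5 + 3.0696*v^4 - 1.3277*v^3 - 8.0175*v^2 + 4.5161*v + 3.3456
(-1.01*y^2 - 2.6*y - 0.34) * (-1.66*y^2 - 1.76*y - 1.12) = 1.6766*y^4 + 6.0936*y^3 + 6.2716*y^2 + 3.5104*y + 0.3808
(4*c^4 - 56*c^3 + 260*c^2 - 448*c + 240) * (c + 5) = 4*c^5 - 36*c^4 - 20*c^3 + 852*c^2 - 2000*c + 1200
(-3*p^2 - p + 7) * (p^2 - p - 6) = -3*p^4 + 2*p^3 + 26*p^2 - p - 42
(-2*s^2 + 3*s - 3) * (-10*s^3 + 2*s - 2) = 20*s^5 - 30*s^4 + 26*s^3 + 10*s^2 - 12*s + 6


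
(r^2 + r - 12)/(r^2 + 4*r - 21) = (r + 4)/(r + 7)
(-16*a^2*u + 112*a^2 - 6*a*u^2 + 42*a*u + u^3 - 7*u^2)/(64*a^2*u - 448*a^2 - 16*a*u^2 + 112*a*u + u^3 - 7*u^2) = (2*a + u)/(-8*a + u)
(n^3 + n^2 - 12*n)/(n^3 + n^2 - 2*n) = (n^2 + n - 12)/(n^2 + n - 2)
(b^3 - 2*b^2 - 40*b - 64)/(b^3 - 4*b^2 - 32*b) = (b + 2)/b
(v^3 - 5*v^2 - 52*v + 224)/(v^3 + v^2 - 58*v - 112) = (v - 4)/(v + 2)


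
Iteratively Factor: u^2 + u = (u)*(u + 1)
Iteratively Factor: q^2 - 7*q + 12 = (q - 3)*(q - 4)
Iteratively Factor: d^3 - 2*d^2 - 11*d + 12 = (d + 3)*(d^2 - 5*d + 4) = (d - 1)*(d + 3)*(d - 4)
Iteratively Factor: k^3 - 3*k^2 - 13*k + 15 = (k - 1)*(k^2 - 2*k - 15) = (k - 5)*(k - 1)*(k + 3)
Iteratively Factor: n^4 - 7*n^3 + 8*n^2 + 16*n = (n - 4)*(n^3 - 3*n^2 - 4*n) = (n - 4)^2*(n^2 + n) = (n - 4)^2*(n + 1)*(n)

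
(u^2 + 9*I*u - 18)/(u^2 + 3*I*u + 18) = (u + 3*I)/(u - 3*I)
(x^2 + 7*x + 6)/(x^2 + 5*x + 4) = (x + 6)/(x + 4)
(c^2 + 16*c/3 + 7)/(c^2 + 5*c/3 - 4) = (3*c + 7)/(3*c - 4)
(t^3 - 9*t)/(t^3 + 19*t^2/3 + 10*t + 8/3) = 3*t*(t^2 - 9)/(3*t^3 + 19*t^2 + 30*t + 8)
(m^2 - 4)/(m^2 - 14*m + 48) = (m^2 - 4)/(m^2 - 14*m + 48)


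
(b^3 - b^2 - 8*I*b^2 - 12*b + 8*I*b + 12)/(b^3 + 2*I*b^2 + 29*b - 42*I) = (b^2 - b*(1 + 6*I) + 6*I)/(b^2 + 4*I*b + 21)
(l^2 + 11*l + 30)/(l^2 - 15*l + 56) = (l^2 + 11*l + 30)/(l^2 - 15*l + 56)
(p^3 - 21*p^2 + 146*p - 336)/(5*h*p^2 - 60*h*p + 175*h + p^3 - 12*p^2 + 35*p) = (p^2 - 14*p + 48)/(5*h*p - 25*h + p^2 - 5*p)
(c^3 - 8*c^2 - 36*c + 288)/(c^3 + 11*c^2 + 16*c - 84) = (c^2 - 14*c + 48)/(c^2 + 5*c - 14)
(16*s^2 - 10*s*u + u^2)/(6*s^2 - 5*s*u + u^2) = (8*s - u)/(3*s - u)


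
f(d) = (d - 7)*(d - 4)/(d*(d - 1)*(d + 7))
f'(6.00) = 0.00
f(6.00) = -0.00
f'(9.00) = 0.00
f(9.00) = 0.01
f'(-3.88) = -0.11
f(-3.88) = 1.45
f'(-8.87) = -0.76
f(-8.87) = -1.25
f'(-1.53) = 1.27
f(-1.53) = 2.23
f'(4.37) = -0.01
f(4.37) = -0.01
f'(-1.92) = 0.71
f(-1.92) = 1.85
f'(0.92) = -346.88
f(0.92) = -32.13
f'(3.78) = -0.03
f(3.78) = 0.01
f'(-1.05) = 3.02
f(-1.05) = 3.17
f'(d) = -(d - 7)*(d - 4)/(d*(d - 1)*(d + 7)^2) - (d - 7)*(d - 4)/(d*(d - 1)^2*(d + 7)) + (d - 7)/(d*(d - 1)*(d + 7)) + (d - 4)/(d*(d - 1)*(d + 7)) - (d - 7)*(d - 4)/(d^2*(d - 1)*(d + 7)) = (-d^4 + 22*d^3 - 25*d^2 - 336*d + 196)/(d^2*(d^4 + 12*d^3 + 22*d^2 - 84*d + 49))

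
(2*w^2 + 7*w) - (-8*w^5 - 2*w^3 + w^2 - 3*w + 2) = 8*w^5 + 2*w^3 + w^2 + 10*w - 2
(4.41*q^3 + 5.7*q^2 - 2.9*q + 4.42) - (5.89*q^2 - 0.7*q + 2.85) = 4.41*q^3 - 0.19*q^2 - 2.2*q + 1.57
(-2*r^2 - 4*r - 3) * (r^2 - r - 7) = -2*r^4 - 2*r^3 + 15*r^2 + 31*r + 21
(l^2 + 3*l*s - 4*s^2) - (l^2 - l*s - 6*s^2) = 4*l*s + 2*s^2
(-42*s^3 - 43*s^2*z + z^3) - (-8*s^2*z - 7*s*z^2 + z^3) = -42*s^3 - 35*s^2*z + 7*s*z^2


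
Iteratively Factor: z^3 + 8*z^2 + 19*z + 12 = (z + 3)*(z^2 + 5*z + 4) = (z + 3)*(z + 4)*(z + 1)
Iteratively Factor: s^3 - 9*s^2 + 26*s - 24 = (s - 2)*(s^2 - 7*s + 12) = (s - 3)*(s - 2)*(s - 4)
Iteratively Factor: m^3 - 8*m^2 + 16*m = (m - 4)*(m^2 - 4*m) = (m - 4)^2*(m)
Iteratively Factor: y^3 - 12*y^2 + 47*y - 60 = (y - 3)*(y^2 - 9*y + 20) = (y - 4)*(y - 3)*(y - 5)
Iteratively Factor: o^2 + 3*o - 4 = (o - 1)*(o + 4)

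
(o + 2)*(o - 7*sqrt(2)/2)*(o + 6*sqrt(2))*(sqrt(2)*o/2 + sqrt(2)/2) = sqrt(2)*o^4/2 + 3*sqrt(2)*o^3/2 + 5*o^3/2 - 20*sqrt(2)*o^2 + 15*o^2/2 - 63*sqrt(2)*o + 5*o - 42*sqrt(2)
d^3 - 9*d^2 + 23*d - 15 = (d - 5)*(d - 3)*(d - 1)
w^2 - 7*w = w*(w - 7)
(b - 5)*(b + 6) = b^2 + b - 30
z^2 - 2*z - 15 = (z - 5)*(z + 3)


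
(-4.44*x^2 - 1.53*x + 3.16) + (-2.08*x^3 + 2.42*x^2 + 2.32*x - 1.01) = -2.08*x^3 - 2.02*x^2 + 0.79*x + 2.15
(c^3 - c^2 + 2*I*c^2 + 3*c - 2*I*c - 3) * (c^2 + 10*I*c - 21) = c^5 - c^4 + 12*I*c^4 - 38*c^3 - 12*I*c^3 + 38*c^2 - 12*I*c^2 - 63*c + 12*I*c + 63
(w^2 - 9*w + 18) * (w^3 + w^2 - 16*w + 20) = w^5 - 8*w^4 - 7*w^3 + 182*w^2 - 468*w + 360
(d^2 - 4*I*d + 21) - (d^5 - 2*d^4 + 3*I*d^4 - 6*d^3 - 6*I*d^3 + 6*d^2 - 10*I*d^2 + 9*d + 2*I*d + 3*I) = -d^5 + 2*d^4 - 3*I*d^4 + 6*d^3 + 6*I*d^3 - 5*d^2 + 10*I*d^2 - 9*d - 6*I*d + 21 - 3*I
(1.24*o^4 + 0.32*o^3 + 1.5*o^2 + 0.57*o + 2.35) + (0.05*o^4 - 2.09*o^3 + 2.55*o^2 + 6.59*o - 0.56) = 1.29*o^4 - 1.77*o^3 + 4.05*o^2 + 7.16*o + 1.79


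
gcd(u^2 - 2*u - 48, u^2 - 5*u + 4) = 1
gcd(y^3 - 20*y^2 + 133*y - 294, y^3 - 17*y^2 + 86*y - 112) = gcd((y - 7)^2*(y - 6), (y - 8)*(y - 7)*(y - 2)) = y - 7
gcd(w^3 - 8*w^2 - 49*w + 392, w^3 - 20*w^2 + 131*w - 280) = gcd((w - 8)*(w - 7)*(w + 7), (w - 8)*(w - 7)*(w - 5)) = w^2 - 15*w + 56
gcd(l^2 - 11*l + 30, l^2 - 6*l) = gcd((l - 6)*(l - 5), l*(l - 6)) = l - 6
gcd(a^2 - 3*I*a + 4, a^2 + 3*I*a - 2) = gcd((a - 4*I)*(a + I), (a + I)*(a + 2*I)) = a + I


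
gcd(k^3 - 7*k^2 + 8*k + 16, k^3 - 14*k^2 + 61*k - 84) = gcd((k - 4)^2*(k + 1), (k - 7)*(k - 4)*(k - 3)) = k - 4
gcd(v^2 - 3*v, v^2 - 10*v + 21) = v - 3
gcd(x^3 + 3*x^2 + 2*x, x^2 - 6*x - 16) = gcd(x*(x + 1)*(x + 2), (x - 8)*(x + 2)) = x + 2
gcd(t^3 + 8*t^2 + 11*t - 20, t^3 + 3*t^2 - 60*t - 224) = t + 4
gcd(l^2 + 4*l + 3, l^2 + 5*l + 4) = l + 1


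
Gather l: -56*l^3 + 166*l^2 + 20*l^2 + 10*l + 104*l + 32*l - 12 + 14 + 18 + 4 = -56*l^3 + 186*l^2 + 146*l + 24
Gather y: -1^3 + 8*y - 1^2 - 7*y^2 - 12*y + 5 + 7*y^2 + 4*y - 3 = 0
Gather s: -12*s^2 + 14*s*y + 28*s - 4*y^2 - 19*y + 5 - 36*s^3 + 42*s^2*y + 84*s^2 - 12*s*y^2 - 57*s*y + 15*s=-36*s^3 + s^2*(42*y + 72) + s*(-12*y^2 - 43*y + 43) - 4*y^2 - 19*y + 5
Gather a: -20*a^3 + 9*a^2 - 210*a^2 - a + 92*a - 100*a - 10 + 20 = -20*a^3 - 201*a^2 - 9*a + 10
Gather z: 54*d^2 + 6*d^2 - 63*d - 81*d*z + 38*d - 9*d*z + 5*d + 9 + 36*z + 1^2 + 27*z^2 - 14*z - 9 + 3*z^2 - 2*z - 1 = 60*d^2 - 20*d + 30*z^2 + z*(20 - 90*d)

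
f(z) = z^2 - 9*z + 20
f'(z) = 2*z - 9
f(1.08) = 11.45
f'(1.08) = -6.84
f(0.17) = 18.50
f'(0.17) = -8.66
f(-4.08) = 73.37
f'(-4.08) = -17.16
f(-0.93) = 29.23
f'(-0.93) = -10.86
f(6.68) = 4.50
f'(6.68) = 4.36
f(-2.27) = 45.58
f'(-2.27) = -13.54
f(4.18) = -0.15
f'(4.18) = -0.64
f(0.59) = 15.04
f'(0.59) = -7.82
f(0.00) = 20.00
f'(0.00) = -9.00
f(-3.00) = 56.00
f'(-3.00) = -15.00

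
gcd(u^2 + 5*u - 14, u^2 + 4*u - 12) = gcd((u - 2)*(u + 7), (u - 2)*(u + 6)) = u - 2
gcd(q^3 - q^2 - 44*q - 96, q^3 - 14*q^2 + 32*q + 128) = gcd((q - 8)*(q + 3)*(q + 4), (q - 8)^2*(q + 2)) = q - 8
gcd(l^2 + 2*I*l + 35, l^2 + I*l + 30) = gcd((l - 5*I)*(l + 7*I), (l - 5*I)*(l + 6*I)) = l - 5*I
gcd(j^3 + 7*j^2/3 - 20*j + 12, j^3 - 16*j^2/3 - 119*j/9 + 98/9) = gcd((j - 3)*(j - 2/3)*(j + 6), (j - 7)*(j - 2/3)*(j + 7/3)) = j - 2/3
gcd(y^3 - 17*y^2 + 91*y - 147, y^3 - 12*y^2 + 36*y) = 1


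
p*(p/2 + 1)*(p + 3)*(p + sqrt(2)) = p^4/2 + sqrt(2)*p^3/2 + 5*p^3/2 + 3*p^2 + 5*sqrt(2)*p^2/2 + 3*sqrt(2)*p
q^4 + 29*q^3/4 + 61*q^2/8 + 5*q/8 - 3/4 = (q - 1/4)*(q + 1/2)*(q + 1)*(q + 6)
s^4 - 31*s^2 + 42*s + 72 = (s - 4)*(s - 3)*(s + 1)*(s + 6)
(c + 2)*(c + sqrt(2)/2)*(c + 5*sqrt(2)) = c^3 + 2*c^2 + 11*sqrt(2)*c^2/2 + 5*c + 11*sqrt(2)*c + 10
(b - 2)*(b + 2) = b^2 - 4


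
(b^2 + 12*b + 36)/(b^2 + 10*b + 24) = (b + 6)/(b + 4)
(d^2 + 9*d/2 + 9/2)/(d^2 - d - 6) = (d^2 + 9*d/2 + 9/2)/(d^2 - d - 6)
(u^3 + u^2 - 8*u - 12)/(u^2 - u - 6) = u + 2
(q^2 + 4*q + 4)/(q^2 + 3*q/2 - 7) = 2*(q^2 + 4*q + 4)/(2*q^2 + 3*q - 14)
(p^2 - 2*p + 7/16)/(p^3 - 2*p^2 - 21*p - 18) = (-p^2 + 2*p - 7/16)/(-p^3 + 2*p^2 + 21*p + 18)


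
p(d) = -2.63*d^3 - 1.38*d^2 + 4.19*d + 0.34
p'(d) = -7.89*d^2 - 2.76*d + 4.19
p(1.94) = -15.93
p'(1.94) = -30.86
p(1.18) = -0.96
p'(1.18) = -10.05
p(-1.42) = -0.86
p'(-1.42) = -7.80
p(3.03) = -72.80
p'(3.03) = -76.61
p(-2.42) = 19.39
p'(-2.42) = -35.34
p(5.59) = -478.76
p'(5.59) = -257.79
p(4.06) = -181.40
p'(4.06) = -137.07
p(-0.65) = -2.24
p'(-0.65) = 2.65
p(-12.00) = 4295.98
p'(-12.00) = -1098.85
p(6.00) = -592.28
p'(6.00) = -296.41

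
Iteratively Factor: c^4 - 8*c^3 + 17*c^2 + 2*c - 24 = (c + 1)*(c^3 - 9*c^2 + 26*c - 24) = (c - 4)*(c + 1)*(c^2 - 5*c + 6) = (c - 4)*(c - 3)*(c + 1)*(c - 2)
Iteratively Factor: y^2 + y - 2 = (y + 2)*(y - 1)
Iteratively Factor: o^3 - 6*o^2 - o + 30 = (o - 5)*(o^2 - o - 6) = (o - 5)*(o + 2)*(o - 3)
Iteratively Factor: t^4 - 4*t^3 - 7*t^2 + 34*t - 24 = (t + 3)*(t^3 - 7*t^2 + 14*t - 8) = (t - 1)*(t + 3)*(t^2 - 6*t + 8) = (t - 2)*(t - 1)*(t + 3)*(t - 4)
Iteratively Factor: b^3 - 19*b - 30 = (b + 2)*(b^2 - 2*b - 15) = (b - 5)*(b + 2)*(b + 3)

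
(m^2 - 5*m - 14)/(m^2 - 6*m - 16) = (m - 7)/(m - 8)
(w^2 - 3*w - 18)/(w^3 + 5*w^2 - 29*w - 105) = (w - 6)/(w^2 + 2*w - 35)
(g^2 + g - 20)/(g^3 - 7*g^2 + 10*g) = (g^2 + g - 20)/(g*(g^2 - 7*g + 10))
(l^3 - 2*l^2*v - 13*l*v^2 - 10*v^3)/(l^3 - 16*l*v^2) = (l^3 - 2*l^2*v - 13*l*v^2 - 10*v^3)/(l*(l^2 - 16*v^2))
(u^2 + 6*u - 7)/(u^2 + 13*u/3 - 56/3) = 3*(u - 1)/(3*u - 8)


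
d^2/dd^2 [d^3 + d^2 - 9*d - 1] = 6*d + 2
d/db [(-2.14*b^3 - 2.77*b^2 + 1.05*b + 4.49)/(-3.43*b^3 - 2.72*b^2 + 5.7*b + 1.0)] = (-3.6803*b^4 - 17.193*b^3 + 26.8491*b^2 + 18.8856*b - 24.543)/(11.7649*b^6 + 18.6592*b^5 - 31.7036*b^4 - 37.868*b^3 + 27.05*b^2 + 11.4*b + 1.0)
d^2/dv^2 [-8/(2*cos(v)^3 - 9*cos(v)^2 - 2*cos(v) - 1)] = 16*((2*sin(v)^2*cos(v) - 9*sin(v)^2 + 10)*(cos(v) + 36*cos(2*v) - 9*cos(3*v))/4 + 4*(-3*cos(v)^2 + 9*cos(v) + 1)^2*sin(v)^2)/(2*sin(v)^2*cos(v) - 9*sin(v)^2 + 10)^3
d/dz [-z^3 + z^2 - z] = -3*z^2 + 2*z - 1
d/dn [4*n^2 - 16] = 8*n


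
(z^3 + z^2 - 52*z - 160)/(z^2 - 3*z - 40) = z + 4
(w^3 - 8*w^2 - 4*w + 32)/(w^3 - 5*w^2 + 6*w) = (w^2 - 6*w - 16)/(w*(w - 3))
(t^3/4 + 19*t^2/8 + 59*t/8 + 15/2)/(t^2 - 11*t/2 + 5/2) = (2*t^3 + 19*t^2 + 59*t + 60)/(4*(2*t^2 - 11*t + 5))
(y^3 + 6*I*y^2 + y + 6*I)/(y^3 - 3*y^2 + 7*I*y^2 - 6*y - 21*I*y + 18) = (y - I)/(y - 3)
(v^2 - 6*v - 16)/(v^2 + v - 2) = (v - 8)/(v - 1)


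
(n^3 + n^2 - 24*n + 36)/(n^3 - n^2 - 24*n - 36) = (-n^3 - n^2 + 24*n - 36)/(-n^3 + n^2 + 24*n + 36)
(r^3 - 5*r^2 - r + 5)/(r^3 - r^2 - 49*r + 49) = (r^2 - 4*r - 5)/(r^2 - 49)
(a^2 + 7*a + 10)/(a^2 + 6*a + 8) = (a + 5)/(a + 4)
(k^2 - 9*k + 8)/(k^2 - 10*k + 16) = (k - 1)/(k - 2)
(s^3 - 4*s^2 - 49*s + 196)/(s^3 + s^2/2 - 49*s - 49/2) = 2*(s - 4)/(2*s + 1)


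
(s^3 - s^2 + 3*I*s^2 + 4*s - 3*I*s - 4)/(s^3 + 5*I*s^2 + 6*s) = (s^2 + s*(-1 + 4*I) - 4*I)/(s*(s + 6*I))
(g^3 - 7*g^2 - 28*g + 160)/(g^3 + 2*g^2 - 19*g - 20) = (g - 8)/(g + 1)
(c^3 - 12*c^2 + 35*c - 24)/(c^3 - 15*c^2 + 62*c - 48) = (c - 3)/(c - 6)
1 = 1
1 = 1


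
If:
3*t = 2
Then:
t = 2/3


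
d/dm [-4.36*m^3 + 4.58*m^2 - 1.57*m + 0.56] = -13.08*m^2 + 9.16*m - 1.57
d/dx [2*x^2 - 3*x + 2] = 4*x - 3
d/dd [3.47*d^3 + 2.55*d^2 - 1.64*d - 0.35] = 10.41*d^2 + 5.1*d - 1.64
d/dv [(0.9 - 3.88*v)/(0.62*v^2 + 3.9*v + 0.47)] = (2.4056*v^2 - 1.116*v - 5.3336)/(0.3844*v^4 + 4.836*v^3 + 15.7928*v^2 + 3.666*v + 0.2209)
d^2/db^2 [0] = 0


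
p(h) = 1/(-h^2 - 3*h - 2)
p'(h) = (2*h + 3)/(-h^2 - 3*h - 2)^2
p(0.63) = -0.23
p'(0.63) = 0.23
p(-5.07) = -0.08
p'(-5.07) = -0.05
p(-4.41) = -0.12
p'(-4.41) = -0.09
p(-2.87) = -0.61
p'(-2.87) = -1.04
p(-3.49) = -0.27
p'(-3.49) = -0.29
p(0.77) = -0.20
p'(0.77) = 0.19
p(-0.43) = -1.12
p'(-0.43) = 2.67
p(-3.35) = -0.32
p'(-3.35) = -0.37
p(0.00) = -0.50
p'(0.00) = 0.75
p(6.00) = -0.02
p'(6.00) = 0.00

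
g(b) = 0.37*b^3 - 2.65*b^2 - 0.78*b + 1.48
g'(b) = 1.11*b^2 - 5.3*b - 0.78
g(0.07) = 1.41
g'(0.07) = -1.15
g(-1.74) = -7.14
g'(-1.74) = 11.80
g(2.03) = -7.93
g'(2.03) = -6.96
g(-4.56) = -85.15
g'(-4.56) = 46.47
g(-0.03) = 1.50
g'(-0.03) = -0.62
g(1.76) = -6.08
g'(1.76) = -6.67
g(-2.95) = -28.78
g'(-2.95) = 24.51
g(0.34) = 0.92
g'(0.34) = -2.45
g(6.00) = -18.68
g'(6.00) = 7.38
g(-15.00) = -1831.82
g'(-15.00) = 328.47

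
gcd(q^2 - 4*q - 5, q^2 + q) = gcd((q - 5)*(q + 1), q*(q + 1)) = q + 1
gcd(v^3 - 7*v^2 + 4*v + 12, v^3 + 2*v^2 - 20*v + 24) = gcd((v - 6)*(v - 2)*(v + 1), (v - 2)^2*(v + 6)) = v - 2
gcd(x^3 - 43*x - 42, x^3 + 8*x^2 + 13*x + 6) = x^2 + 7*x + 6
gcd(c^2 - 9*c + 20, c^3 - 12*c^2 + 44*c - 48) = c - 4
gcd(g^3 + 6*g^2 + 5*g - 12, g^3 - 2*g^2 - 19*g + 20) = g^2 + 3*g - 4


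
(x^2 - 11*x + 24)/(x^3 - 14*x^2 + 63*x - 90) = (x - 8)/(x^2 - 11*x + 30)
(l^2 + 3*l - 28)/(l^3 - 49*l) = (l - 4)/(l*(l - 7))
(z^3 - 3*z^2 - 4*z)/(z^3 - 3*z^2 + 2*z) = (z^2 - 3*z - 4)/(z^2 - 3*z + 2)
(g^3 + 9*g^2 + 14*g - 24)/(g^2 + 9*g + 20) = (g^2 + 5*g - 6)/(g + 5)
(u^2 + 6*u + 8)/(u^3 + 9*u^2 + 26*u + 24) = 1/(u + 3)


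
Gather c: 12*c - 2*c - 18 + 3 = 10*c - 15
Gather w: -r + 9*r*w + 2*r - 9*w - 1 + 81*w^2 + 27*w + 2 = r + 81*w^2 + w*(9*r + 18) + 1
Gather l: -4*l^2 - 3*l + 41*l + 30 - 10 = -4*l^2 + 38*l + 20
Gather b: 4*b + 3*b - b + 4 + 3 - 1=6*b + 6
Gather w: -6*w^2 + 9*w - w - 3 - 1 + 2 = -6*w^2 + 8*w - 2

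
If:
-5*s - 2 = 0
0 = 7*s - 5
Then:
No Solution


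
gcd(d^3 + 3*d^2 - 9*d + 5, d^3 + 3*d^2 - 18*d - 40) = d + 5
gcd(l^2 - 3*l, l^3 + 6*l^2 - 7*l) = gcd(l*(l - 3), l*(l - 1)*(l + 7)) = l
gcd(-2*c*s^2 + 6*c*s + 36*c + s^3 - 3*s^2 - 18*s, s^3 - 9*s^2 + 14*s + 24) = s - 6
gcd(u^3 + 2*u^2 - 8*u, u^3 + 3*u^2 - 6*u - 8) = u^2 + 2*u - 8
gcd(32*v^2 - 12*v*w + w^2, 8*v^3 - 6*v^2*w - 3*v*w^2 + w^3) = 4*v - w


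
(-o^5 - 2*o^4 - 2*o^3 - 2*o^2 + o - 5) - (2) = -o^5 - 2*o^4 - 2*o^3 - 2*o^2 + o - 7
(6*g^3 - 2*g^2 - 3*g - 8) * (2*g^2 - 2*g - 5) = 12*g^5 - 16*g^4 - 32*g^3 + 31*g + 40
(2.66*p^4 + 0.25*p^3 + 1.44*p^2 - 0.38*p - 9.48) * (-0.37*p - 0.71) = -0.9842*p^5 - 1.9811*p^4 - 0.7103*p^3 - 0.8818*p^2 + 3.7774*p + 6.7308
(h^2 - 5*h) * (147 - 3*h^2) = -3*h^4 + 15*h^3 + 147*h^2 - 735*h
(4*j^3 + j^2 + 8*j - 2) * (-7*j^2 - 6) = -28*j^5 - 7*j^4 - 80*j^3 + 8*j^2 - 48*j + 12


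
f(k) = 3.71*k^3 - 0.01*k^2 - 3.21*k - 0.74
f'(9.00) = 898.14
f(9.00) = 2674.15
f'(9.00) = 898.14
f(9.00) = 2674.15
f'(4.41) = 213.16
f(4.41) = 303.10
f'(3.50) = 133.06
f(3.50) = 146.97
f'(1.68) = 28.17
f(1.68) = 11.43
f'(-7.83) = 679.31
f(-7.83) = -1757.20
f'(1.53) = 22.81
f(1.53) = 7.61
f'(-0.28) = -2.33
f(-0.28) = 0.08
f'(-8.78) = 854.96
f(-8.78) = -2484.39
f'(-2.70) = 77.98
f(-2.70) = -65.17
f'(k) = 11.13*k^2 - 0.02*k - 3.21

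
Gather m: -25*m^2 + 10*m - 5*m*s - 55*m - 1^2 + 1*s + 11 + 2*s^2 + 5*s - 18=-25*m^2 + m*(-5*s - 45) + 2*s^2 + 6*s - 8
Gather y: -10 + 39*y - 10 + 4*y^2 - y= 4*y^2 + 38*y - 20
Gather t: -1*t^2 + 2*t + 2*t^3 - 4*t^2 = 2*t^3 - 5*t^2 + 2*t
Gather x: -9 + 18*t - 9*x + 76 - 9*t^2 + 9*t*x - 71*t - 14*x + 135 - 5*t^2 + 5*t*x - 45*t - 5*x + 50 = -14*t^2 - 98*t + x*(14*t - 28) + 252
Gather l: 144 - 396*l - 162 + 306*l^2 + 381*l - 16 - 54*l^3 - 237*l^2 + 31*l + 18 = -54*l^3 + 69*l^2 + 16*l - 16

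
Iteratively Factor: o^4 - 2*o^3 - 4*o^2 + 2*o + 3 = (o - 1)*(o^3 - o^2 - 5*o - 3) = (o - 3)*(o - 1)*(o^2 + 2*o + 1) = (o - 3)*(o - 1)*(o + 1)*(o + 1)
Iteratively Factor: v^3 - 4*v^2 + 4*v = (v - 2)*(v^2 - 2*v) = v*(v - 2)*(v - 2)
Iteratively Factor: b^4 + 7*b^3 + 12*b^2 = (b + 3)*(b^3 + 4*b^2) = b*(b + 3)*(b^2 + 4*b) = b*(b + 3)*(b + 4)*(b)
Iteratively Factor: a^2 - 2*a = (a - 2)*(a)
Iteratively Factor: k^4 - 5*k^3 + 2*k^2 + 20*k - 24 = (k - 2)*(k^3 - 3*k^2 - 4*k + 12) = (k - 2)*(k + 2)*(k^2 - 5*k + 6) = (k - 3)*(k - 2)*(k + 2)*(k - 2)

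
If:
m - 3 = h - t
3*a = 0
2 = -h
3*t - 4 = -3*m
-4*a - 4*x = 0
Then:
No Solution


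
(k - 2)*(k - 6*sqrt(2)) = k^2 - 6*sqrt(2)*k - 2*k + 12*sqrt(2)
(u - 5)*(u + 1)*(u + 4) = u^3 - 21*u - 20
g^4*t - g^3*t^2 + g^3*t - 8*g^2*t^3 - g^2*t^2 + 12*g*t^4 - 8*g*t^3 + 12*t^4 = (g - 2*t)^2*(g + 3*t)*(g*t + t)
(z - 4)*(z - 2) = z^2 - 6*z + 8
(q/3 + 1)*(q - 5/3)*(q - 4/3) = q^3/3 - 61*q/27 + 20/9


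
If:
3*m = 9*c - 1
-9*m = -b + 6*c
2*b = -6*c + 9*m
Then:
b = -4/5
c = 1/15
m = -2/15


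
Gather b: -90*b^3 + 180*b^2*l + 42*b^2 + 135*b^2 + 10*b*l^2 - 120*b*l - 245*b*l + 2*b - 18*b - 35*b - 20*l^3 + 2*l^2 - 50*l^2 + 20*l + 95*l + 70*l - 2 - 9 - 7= -90*b^3 + b^2*(180*l + 177) + b*(10*l^2 - 365*l - 51) - 20*l^3 - 48*l^2 + 185*l - 18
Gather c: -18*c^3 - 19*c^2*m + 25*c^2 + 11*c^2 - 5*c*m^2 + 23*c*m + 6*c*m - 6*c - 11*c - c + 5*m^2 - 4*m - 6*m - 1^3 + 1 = -18*c^3 + c^2*(36 - 19*m) + c*(-5*m^2 + 29*m - 18) + 5*m^2 - 10*m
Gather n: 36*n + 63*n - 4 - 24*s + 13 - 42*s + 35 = 99*n - 66*s + 44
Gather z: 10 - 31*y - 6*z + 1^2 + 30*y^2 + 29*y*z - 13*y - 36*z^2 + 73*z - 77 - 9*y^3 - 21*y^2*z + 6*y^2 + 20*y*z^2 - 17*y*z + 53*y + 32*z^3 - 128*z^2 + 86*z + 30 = -9*y^3 + 36*y^2 + 9*y + 32*z^3 + z^2*(20*y - 164) + z*(-21*y^2 + 12*y + 153) - 36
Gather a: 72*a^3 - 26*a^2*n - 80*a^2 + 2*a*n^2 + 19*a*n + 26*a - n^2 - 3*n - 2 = 72*a^3 + a^2*(-26*n - 80) + a*(2*n^2 + 19*n + 26) - n^2 - 3*n - 2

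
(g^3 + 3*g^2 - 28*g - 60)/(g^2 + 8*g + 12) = g - 5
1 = 1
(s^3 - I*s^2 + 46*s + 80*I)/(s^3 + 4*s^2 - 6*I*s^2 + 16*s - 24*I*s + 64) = (s + 5*I)/(s + 4)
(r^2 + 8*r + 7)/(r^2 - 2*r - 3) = (r + 7)/(r - 3)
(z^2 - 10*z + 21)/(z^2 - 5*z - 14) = (z - 3)/(z + 2)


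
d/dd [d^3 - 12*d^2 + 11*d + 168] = 3*d^2 - 24*d + 11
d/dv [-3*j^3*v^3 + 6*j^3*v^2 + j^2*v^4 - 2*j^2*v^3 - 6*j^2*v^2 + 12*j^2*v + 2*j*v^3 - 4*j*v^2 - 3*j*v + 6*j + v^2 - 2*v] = -9*j^3*v^2 + 12*j^3*v + 4*j^2*v^3 - 6*j^2*v^2 - 12*j^2*v + 12*j^2 + 6*j*v^2 - 8*j*v - 3*j + 2*v - 2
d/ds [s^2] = 2*s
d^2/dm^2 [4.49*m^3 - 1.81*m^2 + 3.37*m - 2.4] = 26.94*m - 3.62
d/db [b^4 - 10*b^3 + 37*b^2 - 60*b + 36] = 4*b^3 - 30*b^2 + 74*b - 60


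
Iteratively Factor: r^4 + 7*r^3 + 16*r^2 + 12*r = (r + 3)*(r^3 + 4*r^2 + 4*r) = (r + 2)*(r + 3)*(r^2 + 2*r) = r*(r + 2)*(r + 3)*(r + 2)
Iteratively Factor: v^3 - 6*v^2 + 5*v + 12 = (v + 1)*(v^2 - 7*v + 12) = (v - 4)*(v + 1)*(v - 3)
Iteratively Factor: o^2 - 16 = (o + 4)*(o - 4)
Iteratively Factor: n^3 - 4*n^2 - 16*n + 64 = (n - 4)*(n^2 - 16) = (n - 4)^2*(n + 4)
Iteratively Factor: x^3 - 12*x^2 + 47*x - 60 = (x - 5)*(x^2 - 7*x + 12) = (x - 5)*(x - 4)*(x - 3)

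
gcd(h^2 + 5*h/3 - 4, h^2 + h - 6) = h + 3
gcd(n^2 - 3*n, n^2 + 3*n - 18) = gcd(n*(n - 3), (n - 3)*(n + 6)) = n - 3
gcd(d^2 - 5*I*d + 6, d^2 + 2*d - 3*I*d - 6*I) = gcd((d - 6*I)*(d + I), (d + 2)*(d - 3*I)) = 1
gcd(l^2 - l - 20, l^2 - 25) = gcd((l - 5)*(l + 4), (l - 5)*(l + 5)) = l - 5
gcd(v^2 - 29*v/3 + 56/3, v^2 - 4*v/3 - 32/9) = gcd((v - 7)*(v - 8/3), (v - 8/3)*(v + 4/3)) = v - 8/3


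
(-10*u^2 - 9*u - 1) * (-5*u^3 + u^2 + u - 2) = 50*u^5 + 35*u^4 - 14*u^3 + 10*u^2 + 17*u + 2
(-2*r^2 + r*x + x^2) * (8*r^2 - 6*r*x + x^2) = -16*r^4 + 20*r^3*x - 5*r*x^3 + x^4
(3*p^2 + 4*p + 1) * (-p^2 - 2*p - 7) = -3*p^4 - 10*p^3 - 30*p^2 - 30*p - 7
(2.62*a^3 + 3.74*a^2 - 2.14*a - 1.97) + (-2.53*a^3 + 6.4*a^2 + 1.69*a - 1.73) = 0.0900000000000003*a^3 + 10.14*a^2 - 0.45*a - 3.7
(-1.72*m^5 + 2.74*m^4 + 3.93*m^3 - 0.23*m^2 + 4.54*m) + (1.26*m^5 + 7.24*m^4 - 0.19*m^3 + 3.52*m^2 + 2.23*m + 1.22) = -0.46*m^5 + 9.98*m^4 + 3.74*m^3 + 3.29*m^2 + 6.77*m + 1.22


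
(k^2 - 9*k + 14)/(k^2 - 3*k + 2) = (k - 7)/(k - 1)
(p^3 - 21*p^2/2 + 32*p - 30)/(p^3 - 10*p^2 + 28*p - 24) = (p - 5/2)/(p - 2)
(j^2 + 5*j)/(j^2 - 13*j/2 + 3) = 2*j*(j + 5)/(2*j^2 - 13*j + 6)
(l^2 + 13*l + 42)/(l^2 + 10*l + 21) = (l + 6)/(l + 3)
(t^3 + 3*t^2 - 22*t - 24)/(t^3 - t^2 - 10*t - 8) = (t + 6)/(t + 2)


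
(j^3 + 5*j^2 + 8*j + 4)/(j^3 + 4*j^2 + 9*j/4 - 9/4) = 4*(j^3 + 5*j^2 + 8*j + 4)/(4*j^3 + 16*j^2 + 9*j - 9)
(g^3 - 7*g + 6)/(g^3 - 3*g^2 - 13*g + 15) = (g - 2)/(g - 5)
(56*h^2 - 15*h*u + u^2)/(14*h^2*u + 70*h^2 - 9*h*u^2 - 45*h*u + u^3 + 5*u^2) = (-8*h + u)/(-2*h*u - 10*h + u^2 + 5*u)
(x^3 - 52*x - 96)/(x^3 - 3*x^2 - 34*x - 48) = (x + 6)/(x + 3)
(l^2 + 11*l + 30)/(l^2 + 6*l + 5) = (l + 6)/(l + 1)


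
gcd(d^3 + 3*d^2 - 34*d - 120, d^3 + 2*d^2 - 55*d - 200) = d + 5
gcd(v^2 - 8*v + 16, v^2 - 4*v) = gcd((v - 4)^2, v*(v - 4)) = v - 4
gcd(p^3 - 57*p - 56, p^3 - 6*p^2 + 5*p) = 1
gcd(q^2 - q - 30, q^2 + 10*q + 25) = q + 5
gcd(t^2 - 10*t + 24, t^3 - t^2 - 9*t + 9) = 1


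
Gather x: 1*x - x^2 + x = -x^2 + 2*x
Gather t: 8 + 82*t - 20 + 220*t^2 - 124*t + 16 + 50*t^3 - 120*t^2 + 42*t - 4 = 50*t^3 + 100*t^2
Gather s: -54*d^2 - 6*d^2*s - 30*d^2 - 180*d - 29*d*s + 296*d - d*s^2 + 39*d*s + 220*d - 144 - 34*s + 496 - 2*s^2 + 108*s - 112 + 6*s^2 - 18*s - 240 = -84*d^2 + 336*d + s^2*(4 - d) + s*(-6*d^2 + 10*d + 56)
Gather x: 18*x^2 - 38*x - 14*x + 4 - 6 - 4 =18*x^2 - 52*x - 6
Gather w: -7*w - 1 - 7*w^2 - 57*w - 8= -7*w^2 - 64*w - 9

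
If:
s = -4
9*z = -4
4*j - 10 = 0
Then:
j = 5/2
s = -4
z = -4/9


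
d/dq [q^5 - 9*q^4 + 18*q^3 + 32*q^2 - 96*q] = 5*q^4 - 36*q^3 + 54*q^2 + 64*q - 96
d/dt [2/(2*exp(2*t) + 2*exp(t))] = (-2*exp(t) - 1)*exp(-t)/(exp(t) + 1)^2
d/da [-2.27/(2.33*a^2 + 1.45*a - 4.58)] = (10.5782*a + 3.2915)/(2.33*a^2 + 1.45*a - 4.58)^2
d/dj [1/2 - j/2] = -1/2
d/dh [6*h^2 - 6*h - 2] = 12*h - 6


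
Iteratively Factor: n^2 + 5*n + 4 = (n + 4)*(n + 1)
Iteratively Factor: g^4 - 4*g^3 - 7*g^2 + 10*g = (g - 1)*(g^3 - 3*g^2 - 10*g) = (g - 1)*(g + 2)*(g^2 - 5*g) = (g - 5)*(g - 1)*(g + 2)*(g)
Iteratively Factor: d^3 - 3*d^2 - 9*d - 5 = (d + 1)*(d^2 - 4*d - 5) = (d - 5)*(d + 1)*(d + 1)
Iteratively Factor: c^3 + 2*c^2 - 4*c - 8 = (c - 2)*(c^2 + 4*c + 4) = (c - 2)*(c + 2)*(c + 2)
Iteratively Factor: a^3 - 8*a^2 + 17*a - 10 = (a - 2)*(a^2 - 6*a + 5) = (a - 5)*(a - 2)*(a - 1)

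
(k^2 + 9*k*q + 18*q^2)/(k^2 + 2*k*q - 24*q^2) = (-k - 3*q)/(-k + 4*q)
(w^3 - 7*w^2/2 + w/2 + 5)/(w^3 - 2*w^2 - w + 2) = (w - 5/2)/(w - 1)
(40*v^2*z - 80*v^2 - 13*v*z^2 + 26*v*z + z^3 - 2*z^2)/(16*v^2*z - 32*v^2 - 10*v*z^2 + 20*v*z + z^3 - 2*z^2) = (-5*v + z)/(-2*v + z)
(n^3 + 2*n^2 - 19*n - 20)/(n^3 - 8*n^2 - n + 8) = (n^2 + n - 20)/(n^2 - 9*n + 8)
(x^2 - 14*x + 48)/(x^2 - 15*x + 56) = (x - 6)/(x - 7)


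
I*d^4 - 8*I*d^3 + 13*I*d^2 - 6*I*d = d*(d - 6)*(d - 1)*(I*d - I)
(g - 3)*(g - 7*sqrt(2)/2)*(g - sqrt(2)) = g^3 - 9*sqrt(2)*g^2/2 - 3*g^2 + 7*g + 27*sqrt(2)*g/2 - 21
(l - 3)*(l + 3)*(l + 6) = l^3 + 6*l^2 - 9*l - 54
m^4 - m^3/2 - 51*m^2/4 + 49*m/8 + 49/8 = (m - 7/2)*(m - 1)*(m + 1/2)*(m + 7/2)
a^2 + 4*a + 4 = (a + 2)^2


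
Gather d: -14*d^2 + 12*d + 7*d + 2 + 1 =-14*d^2 + 19*d + 3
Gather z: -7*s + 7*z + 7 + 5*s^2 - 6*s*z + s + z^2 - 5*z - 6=5*s^2 - 6*s + z^2 + z*(2 - 6*s) + 1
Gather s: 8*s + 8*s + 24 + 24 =16*s + 48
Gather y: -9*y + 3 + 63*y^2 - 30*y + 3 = 63*y^2 - 39*y + 6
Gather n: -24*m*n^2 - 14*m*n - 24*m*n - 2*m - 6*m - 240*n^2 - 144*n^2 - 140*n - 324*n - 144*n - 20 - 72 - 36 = -8*m + n^2*(-24*m - 384) + n*(-38*m - 608) - 128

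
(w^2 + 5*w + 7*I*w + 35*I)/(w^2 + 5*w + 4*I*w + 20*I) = (w + 7*I)/(w + 4*I)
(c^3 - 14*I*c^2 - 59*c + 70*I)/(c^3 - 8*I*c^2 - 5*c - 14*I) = (c - 5*I)/(c + I)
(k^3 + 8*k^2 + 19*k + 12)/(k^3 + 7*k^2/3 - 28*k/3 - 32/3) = 3*(k + 3)/(3*k - 8)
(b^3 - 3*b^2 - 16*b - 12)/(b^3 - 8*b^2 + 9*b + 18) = (b + 2)/(b - 3)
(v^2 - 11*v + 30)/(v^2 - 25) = (v - 6)/(v + 5)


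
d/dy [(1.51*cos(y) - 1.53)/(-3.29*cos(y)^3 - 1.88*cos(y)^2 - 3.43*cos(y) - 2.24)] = (-9.9358*cos(y)^3 + 12.2623*cos(y)^2 + 5.7528*cos(y) + 8.6303)*sin(y)/(10.8241*cos(y)^6 + 12.3704*cos(y)^5 + 26.1038*cos(y)^4 + 27.636*cos(y)^3 + 20.1873*cos(y)^2 + 15.3664*cos(y) + 5.0176)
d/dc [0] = 0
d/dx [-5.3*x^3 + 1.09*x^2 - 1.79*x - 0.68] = -15.9*x^2 + 2.18*x - 1.79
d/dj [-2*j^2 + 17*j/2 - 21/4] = 17/2 - 4*j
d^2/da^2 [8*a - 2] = 0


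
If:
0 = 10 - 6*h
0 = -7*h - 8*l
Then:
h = 5/3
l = -35/24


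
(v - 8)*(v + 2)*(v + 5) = v^3 - v^2 - 46*v - 80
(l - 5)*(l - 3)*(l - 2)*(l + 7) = l^4 - 3*l^3 - 39*l^2 + 187*l - 210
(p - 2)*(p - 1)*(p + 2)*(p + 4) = p^4 + 3*p^3 - 8*p^2 - 12*p + 16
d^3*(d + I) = d^4 + I*d^3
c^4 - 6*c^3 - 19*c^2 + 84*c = c*(c - 7)*(c - 3)*(c + 4)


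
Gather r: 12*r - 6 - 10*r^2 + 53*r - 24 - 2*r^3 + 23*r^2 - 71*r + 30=-2*r^3 + 13*r^2 - 6*r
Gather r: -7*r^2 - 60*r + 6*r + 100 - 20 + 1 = -7*r^2 - 54*r + 81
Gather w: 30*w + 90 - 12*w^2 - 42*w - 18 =-12*w^2 - 12*w + 72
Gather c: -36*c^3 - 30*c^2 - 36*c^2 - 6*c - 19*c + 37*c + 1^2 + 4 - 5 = -36*c^3 - 66*c^2 + 12*c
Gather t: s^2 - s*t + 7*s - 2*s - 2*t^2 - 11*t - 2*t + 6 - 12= s^2 + 5*s - 2*t^2 + t*(-s - 13) - 6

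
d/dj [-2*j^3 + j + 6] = 1 - 6*j^2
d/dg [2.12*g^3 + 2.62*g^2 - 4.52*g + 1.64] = 6.36*g^2 + 5.24*g - 4.52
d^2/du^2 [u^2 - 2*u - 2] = 2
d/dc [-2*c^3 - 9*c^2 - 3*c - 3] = -6*c^2 - 18*c - 3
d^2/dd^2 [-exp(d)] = -exp(d)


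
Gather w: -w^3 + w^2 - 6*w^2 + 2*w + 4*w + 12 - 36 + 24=-w^3 - 5*w^2 + 6*w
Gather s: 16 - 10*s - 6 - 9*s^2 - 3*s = -9*s^2 - 13*s + 10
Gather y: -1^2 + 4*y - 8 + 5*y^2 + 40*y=5*y^2 + 44*y - 9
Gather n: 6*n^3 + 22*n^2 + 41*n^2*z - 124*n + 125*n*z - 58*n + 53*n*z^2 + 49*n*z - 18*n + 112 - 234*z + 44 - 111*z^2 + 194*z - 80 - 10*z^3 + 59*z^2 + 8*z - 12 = 6*n^3 + n^2*(41*z + 22) + n*(53*z^2 + 174*z - 200) - 10*z^3 - 52*z^2 - 32*z + 64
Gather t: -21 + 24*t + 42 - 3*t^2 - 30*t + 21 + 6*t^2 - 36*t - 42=3*t^2 - 42*t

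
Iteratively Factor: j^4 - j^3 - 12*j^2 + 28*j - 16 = (j + 4)*(j^3 - 5*j^2 + 8*j - 4) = (j - 1)*(j + 4)*(j^2 - 4*j + 4) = (j - 2)*(j - 1)*(j + 4)*(j - 2)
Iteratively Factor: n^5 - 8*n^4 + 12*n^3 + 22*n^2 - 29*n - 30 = (n + 1)*(n^4 - 9*n^3 + 21*n^2 + n - 30) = (n + 1)^2*(n^3 - 10*n^2 + 31*n - 30) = (n - 2)*(n + 1)^2*(n^2 - 8*n + 15) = (n - 3)*(n - 2)*(n + 1)^2*(n - 5)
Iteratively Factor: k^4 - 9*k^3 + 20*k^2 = (k - 4)*(k^3 - 5*k^2) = (k - 5)*(k - 4)*(k^2) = k*(k - 5)*(k - 4)*(k)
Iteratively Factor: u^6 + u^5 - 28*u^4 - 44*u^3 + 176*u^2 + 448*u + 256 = (u + 2)*(u^5 - u^4 - 26*u^3 + 8*u^2 + 160*u + 128) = (u - 4)*(u + 2)*(u^4 + 3*u^3 - 14*u^2 - 48*u - 32) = (u - 4)^2*(u + 2)*(u^3 + 7*u^2 + 14*u + 8) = (u - 4)^2*(u + 1)*(u + 2)*(u^2 + 6*u + 8) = (u - 4)^2*(u + 1)*(u + 2)^2*(u + 4)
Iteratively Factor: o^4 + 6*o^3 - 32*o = (o - 2)*(o^3 + 8*o^2 + 16*o) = o*(o - 2)*(o^2 + 8*o + 16) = o*(o - 2)*(o + 4)*(o + 4)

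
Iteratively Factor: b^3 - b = (b - 1)*(b^2 + b) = (b - 1)*(b + 1)*(b)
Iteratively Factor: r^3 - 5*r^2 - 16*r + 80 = (r + 4)*(r^2 - 9*r + 20) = (r - 5)*(r + 4)*(r - 4)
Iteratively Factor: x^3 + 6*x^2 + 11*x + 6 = (x + 3)*(x^2 + 3*x + 2) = (x + 2)*(x + 3)*(x + 1)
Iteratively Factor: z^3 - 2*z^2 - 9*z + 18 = (z - 2)*(z^2 - 9) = (z - 2)*(z + 3)*(z - 3)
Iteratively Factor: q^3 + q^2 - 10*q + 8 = (q - 1)*(q^2 + 2*q - 8) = (q - 1)*(q + 4)*(q - 2)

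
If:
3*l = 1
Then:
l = 1/3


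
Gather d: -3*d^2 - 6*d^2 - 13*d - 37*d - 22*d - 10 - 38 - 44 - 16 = -9*d^2 - 72*d - 108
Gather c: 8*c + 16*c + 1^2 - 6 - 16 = 24*c - 21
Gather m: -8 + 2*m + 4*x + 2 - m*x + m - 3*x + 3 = m*(3 - x) + x - 3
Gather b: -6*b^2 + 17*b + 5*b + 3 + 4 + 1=-6*b^2 + 22*b + 8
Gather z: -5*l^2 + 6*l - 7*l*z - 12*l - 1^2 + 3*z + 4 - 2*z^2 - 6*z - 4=-5*l^2 - 6*l - 2*z^2 + z*(-7*l - 3) - 1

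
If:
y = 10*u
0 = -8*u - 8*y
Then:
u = 0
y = 0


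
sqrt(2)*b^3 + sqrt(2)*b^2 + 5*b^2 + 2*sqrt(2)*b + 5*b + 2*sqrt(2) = (b + 1)*(b + 2*sqrt(2))*(sqrt(2)*b + 1)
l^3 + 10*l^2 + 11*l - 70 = (l - 2)*(l + 5)*(l + 7)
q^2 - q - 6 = (q - 3)*(q + 2)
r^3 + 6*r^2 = r^2*(r + 6)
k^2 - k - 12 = (k - 4)*(k + 3)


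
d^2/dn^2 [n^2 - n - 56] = 2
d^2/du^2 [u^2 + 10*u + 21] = 2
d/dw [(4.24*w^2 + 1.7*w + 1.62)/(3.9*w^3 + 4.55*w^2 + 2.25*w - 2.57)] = (-16.536*w^4 - 13.26*w^3 - 17.149*w^2 - 36.5356*w - 8.014)/(15.21*w^6 + 35.49*w^5 + 38.2525*w^4 + 0.428999999999998*w^3 - 18.3245*w^2 - 11.565*w + 6.6049)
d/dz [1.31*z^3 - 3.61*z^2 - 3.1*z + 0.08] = 3.93*z^2 - 7.22*z - 3.1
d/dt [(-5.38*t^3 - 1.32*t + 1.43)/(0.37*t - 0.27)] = (-3.9812*t^3 + 4.3578*t^2 - 0.1727)/(0.1369*t^2 - 0.1998*t + 0.0729)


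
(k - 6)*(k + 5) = k^2 - k - 30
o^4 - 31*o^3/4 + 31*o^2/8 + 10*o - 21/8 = (o - 7)*(o - 3/2)*(o - 1/4)*(o + 1)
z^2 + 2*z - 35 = (z - 5)*(z + 7)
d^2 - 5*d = d*(d - 5)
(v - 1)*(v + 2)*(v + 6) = v^3 + 7*v^2 + 4*v - 12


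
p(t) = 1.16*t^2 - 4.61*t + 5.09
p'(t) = 2.32*t - 4.61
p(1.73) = 0.59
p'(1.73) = -0.60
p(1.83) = 0.54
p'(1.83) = -0.36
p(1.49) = 0.80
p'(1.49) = -1.15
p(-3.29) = 32.81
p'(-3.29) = -12.24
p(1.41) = 0.90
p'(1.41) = -1.34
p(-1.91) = 18.13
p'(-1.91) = -9.04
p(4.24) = 6.40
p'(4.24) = 5.23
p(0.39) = 3.47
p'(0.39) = -3.71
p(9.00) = 57.56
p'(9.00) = 16.27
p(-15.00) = 335.24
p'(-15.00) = -39.41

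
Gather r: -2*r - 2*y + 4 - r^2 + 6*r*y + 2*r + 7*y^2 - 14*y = -r^2 + 6*r*y + 7*y^2 - 16*y + 4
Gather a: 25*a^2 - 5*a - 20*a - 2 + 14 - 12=25*a^2 - 25*a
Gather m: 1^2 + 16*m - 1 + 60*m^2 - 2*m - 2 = 60*m^2 + 14*m - 2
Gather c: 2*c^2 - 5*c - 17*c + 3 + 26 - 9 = 2*c^2 - 22*c + 20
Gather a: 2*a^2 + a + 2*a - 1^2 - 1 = 2*a^2 + 3*a - 2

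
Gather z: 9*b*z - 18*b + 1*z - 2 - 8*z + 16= -18*b + z*(9*b - 7) + 14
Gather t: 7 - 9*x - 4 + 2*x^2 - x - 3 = 2*x^2 - 10*x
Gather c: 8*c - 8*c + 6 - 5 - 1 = 0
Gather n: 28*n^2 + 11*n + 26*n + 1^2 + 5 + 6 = 28*n^2 + 37*n + 12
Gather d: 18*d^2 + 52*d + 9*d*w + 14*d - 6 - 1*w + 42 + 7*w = 18*d^2 + d*(9*w + 66) + 6*w + 36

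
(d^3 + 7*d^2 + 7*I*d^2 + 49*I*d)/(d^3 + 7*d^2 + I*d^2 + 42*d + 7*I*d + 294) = d/(d - 6*I)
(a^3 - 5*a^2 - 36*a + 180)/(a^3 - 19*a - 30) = (a^2 - 36)/(a^2 + 5*a + 6)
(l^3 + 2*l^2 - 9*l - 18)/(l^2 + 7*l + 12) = (l^2 - l - 6)/(l + 4)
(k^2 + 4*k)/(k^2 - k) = (k + 4)/(k - 1)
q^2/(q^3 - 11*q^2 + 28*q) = q/(q^2 - 11*q + 28)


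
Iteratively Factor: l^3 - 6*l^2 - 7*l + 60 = (l + 3)*(l^2 - 9*l + 20) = (l - 4)*(l + 3)*(l - 5)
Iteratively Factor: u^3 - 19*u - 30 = (u - 5)*(u^2 + 5*u + 6) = (u - 5)*(u + 2)*(u + 3)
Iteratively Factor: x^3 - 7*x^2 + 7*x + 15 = (x - 5)*(x^2 - 2*x - 3) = (x - 5)*(x + 1)*(x - 3)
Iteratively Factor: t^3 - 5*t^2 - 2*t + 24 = (t - 3)*(t^2 - 2*t - 8) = (t - 4)*(t - 3)*(t + 2)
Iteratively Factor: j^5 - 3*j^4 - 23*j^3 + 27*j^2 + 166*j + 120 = (j - 5)*(j^4 + 2*j^3 - 13*j^2 - 38*j - 24) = (j - 5)*(j + 1)*(j^3 + j^2 - 14*j - 24) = (j - 5)*(j + 1)*(j + 2)*(j^2 - j - 12) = (j - 5)*(j - 4)*(j + 1)*(j + 2)*(j + 3)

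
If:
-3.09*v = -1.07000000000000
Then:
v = 0.35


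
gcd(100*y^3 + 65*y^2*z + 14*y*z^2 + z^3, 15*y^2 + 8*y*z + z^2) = 5*y + z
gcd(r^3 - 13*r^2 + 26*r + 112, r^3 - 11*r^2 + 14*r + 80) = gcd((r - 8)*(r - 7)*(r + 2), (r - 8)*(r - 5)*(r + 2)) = r^2 - 6*r - 16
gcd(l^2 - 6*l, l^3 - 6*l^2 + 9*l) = l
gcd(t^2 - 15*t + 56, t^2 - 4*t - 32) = t - 8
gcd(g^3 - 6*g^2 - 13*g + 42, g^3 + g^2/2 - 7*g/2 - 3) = g - 2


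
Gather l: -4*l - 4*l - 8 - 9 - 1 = -8*l - 18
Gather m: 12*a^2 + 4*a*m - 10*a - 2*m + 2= 12*a^2 - 10*a + m*(4*a - 2) + 2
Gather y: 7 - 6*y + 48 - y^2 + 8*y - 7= -y^2 + 2*y + 48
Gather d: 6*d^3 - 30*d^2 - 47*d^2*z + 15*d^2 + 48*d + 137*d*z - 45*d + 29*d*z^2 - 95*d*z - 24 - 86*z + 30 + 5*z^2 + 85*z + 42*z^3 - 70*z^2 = 6*d^3 + d^2*(-47*z - 15) + d*(29*z^2 + 42*z + 3) + 42*z^3 - 65*z^2 - z + 6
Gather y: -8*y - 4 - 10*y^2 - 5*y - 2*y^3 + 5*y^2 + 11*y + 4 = -2*y^3 - 5*y^2 - 2*y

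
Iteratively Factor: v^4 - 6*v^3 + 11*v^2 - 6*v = (v - 2)*(v^3 - 4*v^2 + 3*v) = v*(v - 2)*(v^2 - 4*v + 3) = v*(v - 2)*(v - 1)*(v - 3)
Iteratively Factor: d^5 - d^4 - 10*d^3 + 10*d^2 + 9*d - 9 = (d - 1)*(d^4 - 10*d^2 + 9) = (d - 3)*(d - 1)*(d^3 + 3*d^2 - d - 3) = (d - 3)*(d - 1)^2*(d^2 + 4*d + 3) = (d - 3)*(d - 1)^2*(d + 3)*(d + 1)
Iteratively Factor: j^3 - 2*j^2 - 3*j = (j)*(j^2 - 2*j - 3) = j*(j + 1)*(j - 3)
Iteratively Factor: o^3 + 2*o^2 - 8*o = (o - 2)*(o^2 + 4*o) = (o - 2)*(o + 4)*(o)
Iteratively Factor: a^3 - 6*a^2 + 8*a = (a)*(a^2 - 6*a + 8) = a*(a - 2)*(a - 4)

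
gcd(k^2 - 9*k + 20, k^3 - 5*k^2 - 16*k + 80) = k^2 - 9*k + 20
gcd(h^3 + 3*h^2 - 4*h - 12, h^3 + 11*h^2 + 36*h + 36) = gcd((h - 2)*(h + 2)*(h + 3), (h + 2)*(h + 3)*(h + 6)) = h^2 + 5*h + 6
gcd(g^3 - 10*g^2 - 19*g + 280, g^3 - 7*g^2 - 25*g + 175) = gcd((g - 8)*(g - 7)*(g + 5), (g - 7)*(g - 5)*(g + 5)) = g^2 - 2*g - 35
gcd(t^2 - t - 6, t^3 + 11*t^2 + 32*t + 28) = t + 2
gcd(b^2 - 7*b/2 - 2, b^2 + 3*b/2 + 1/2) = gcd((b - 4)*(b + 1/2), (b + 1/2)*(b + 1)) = b + 1/2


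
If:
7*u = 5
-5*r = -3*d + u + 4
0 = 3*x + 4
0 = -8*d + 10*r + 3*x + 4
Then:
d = -33/7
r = -132/35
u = 5/7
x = -4/3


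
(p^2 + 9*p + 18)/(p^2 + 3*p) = (p + 6)/p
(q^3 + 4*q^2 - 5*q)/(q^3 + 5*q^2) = (q - 1)/q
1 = 1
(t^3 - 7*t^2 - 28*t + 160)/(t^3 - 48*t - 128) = (t^2 + t - 20)/(t^2 + 8*t + 16)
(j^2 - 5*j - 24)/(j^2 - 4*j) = (j^2 - 5*j - 24)/(j*(j - 4))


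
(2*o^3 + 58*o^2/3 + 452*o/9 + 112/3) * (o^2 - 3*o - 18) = 2*o^5 + 40*o^4/3 - 394*o^3/9 - 1384*o^2/3 - 1016*o - 672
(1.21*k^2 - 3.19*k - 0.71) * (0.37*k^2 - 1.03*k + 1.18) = 0.4477*k^4 - 2.4266*k^3 + 4.4508*k^2 - 3.0329*k - 0.8378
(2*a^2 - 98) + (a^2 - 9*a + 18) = 3*a^2 - 9*a - 80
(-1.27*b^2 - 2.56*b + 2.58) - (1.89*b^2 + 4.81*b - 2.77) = -3.16*b^2 - 7.37*b + 5.35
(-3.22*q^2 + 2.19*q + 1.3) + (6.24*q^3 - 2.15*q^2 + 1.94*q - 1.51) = 6.24*q^3 - 5.37*q^2 + 4.13*q - 0.21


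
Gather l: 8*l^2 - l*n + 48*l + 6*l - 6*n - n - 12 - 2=8*l^2 + l*(54 - n) - 7*n - 14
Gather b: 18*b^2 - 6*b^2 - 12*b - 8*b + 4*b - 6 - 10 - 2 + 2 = 12*b^2 - 16*b - 16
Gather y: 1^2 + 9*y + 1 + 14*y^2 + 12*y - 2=14*y^2 + 21*y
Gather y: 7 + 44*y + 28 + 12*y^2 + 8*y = 12*y^2 + 52*y + 35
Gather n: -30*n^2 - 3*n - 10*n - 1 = -30*n^2 - 13*n - 1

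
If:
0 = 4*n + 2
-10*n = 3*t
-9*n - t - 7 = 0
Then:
No Solution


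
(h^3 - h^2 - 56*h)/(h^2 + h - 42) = h*(h - 8)/(h - 6)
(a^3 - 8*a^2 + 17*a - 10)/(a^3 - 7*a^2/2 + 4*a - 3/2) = 2*(a^2 - 7*a + 10)/(2*a^2 - 5*a + 3)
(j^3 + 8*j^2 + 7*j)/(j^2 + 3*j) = (j^2 + 8*j + 7)/(j + 3)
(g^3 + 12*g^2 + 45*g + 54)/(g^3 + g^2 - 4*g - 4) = (g^3 + 12*g^2 + 45*g + 54)/(g^3 + g^2 - 4*g - 4)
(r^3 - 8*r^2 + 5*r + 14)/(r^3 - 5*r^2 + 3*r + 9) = (r^2 - 9*r + 14)/(r^2 - 6*r + 9)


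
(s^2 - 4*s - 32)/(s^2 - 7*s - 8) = (s + 4)/(s + 1)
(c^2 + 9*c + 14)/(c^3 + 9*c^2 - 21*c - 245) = (c + 2)/(c^2 + 2*c - 35)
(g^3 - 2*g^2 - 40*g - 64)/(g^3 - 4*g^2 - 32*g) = (g + 2)/g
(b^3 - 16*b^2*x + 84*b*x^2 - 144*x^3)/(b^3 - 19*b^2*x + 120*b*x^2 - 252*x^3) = (-b + 4*x)/(-b + 7*x)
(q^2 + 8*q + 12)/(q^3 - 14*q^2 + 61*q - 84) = (q^2 + 8*q + 12)/(q^3 - 14*q^2 + 61*q - 84)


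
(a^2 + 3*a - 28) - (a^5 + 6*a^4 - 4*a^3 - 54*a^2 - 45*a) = -a^5 - 6*a^4 + 4*a^3 + 55*a^2 + 48*a - 28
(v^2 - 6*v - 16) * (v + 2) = v^3 - 4*v^2 - 28*v - 32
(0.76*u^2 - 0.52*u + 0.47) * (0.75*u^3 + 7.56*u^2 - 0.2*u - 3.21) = 0.57*u^5 + 5.3556*u^4 - 3.7307*u^3 + 1.2176*u^2 + 1.5752*u - 1.5087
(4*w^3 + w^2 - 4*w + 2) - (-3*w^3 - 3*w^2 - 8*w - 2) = 7*w^3 + 4*w^2 + 4*w + 4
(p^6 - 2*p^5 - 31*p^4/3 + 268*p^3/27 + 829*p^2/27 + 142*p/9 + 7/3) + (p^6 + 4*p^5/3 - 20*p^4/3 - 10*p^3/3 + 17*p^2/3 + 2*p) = 2*p^6 - 2*p^5/3 - 17*p^4 + 178*p^3/27 + 982*p^2/27 + 160*p/9 + 7/3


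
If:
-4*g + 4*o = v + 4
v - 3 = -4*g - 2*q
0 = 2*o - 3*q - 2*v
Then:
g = 5/16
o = v/4 + 21/16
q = 7/8 - v/2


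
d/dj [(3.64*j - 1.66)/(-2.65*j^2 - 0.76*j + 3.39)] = (9.646*j^2 - 8.798*j + 11.078)/(7.0225*j^4 + 4.028*j^3 - 17.3894*j^2 - 5.1528*j + 11.4921)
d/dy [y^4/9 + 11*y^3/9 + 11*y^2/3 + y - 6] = 4*y^3/9 + 11*y^2/3 + 22*y/3 + 1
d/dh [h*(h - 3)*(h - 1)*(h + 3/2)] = 4*h^3 - 15*h^2/2 - 6*h + 9/2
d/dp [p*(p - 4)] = 2*p - 4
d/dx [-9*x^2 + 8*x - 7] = 8 - 18*x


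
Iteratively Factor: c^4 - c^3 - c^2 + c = (c + 1)*(c^3 - 2*c^2 + c) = (c - 1)*(c + 1)*(c^2 - c) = c*(c - 1)*(c + 1)*(c - 1)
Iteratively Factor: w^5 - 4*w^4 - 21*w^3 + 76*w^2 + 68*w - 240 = (w + 2)*(w^4 - 6*w^3 - 9*w^2 + 94*w - 120) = (w - 3)*(w + 2)*(w^3 - 3*w^2 - 18*w + 40) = (w - 3)*(w - 2)*(w + 2)*(w^2 - w - 20) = (w - 5)*(w - 3)*(w - 2)*(w + 2)*(w + 4)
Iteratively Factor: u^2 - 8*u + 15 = (u - 3)*(u - 5)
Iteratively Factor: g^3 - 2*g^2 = (g)*(g^2 - 2*g) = g*(g - 2)*(g)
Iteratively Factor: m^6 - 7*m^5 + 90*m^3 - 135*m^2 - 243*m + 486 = (m + 3)*(m^5 - 10*m^4 + 30*m^3 - 135*m + 162) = (m - 3)*(m + 3)*(m^4 - 7*m^3 + 9*m^2 + 27*m - 54) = (m - 3)^2*(m + 3)*(m^3 - 4*m^2 - 3*m + 18) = (m - 3)^2*(m + 2)*(m + 3)*(m^2 - 6*m + 9) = (m - 3)^3*(m + 2)*(m + 3)*(m - 3)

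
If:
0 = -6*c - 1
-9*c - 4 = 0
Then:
No Solution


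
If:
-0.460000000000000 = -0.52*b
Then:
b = 0.88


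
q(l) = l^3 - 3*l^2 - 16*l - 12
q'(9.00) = 173.00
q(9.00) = 330.00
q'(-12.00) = 488.00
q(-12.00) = -1980.00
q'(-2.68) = 21.63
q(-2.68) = -9.92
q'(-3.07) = 30.69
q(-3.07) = -20.09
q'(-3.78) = 49.55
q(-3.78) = -48.40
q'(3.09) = -5.90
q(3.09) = -60.58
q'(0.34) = -17.69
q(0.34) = -17.75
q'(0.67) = -18.67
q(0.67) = -23.77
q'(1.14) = -18.94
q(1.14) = -32.66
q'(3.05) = -6.39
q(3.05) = -60.33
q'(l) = 3*l^2 - 6*l - 16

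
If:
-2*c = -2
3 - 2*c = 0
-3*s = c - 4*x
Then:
No Solution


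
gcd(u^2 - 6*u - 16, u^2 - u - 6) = u + 2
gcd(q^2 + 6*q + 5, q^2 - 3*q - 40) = q + 5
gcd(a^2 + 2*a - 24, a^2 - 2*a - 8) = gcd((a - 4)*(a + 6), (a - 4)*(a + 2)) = a - 4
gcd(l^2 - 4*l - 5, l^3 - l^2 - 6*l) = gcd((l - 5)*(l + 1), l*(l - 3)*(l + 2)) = 1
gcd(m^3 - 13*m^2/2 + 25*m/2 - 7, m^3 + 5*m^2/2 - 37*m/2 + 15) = m - 1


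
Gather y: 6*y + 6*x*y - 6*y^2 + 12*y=-6*y^2 + y*(6*x + 18)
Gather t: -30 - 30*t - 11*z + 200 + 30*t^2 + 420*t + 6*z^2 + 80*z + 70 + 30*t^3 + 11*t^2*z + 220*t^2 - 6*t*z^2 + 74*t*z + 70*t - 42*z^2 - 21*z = 30*t^3 + t^2*(11*z + 250) + t*(-6*z^2 + 74*z + 460) - 36*z^2 + 48*z + 240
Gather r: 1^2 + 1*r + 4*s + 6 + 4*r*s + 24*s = r*(4*s + 1) + 28*s + 7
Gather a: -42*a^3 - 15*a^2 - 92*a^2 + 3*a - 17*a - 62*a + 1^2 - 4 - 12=-42*a^3 - 107*a^2 - 76*a - 15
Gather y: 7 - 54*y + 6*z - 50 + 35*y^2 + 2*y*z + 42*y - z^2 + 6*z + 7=35*y^2 + y*(2*z - 12) - z^2 + 12*z - 36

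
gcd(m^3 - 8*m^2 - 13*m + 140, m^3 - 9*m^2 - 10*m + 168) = m^2 - 3*m - 28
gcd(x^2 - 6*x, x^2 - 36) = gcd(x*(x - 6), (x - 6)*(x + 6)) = x - 6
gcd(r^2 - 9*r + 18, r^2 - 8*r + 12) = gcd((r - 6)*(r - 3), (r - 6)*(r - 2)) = r - 6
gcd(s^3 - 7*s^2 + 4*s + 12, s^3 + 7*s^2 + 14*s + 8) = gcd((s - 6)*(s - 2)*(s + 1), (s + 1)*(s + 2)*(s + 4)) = s + 1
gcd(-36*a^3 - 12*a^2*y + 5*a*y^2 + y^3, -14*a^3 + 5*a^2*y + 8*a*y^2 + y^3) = 2*a + y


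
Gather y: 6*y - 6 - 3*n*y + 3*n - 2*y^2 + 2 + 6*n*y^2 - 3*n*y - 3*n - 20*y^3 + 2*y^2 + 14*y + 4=6*n*y^2 - 20*y^3 + y*(20 - 6*n)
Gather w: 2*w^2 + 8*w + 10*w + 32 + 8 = 2*w^2 + 18*w + 40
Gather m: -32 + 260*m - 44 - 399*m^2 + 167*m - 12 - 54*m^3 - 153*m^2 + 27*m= -54*m^3 - 552*m^2 + 454*m - 88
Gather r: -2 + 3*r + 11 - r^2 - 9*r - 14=-r^2 - 6*r - 5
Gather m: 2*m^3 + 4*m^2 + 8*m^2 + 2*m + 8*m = 2*m^3 + 12*m^2 + 10*m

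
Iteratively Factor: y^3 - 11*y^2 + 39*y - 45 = (y - 3)*(y^2 - 8*y + 15) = (y - 5)*(y - 3)*(y - 3)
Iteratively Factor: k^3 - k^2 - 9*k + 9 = (k - 3)*(k^2 + 2*k - 3) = (k - 3)*(k - 1)*(k + 3)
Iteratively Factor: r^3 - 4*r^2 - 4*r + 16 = (r - 2)*(r^2 - 2*r - 8) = (r - 4)*(r - 2)*(r + 2)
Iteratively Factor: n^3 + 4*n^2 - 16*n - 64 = (n + 4)*(n^2 - 16) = (n - 4)*(n + 4)*(n + 4)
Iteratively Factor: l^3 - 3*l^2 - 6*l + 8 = (l - 4)*(l^2 + l - 2) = (l - 4)*(l - 1)*(l + 2)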